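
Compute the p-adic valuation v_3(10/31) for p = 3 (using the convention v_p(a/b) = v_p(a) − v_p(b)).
v_3(10/31) = 0

Factor powers of 3 from the numerator and denominator of the reduced fraction: 10 = 3^0 · 10 and 31 = 3^0 · 31. Apply v_p(a/b) = v_p(a) − v_p(b): v_3(10/31) = 0 − 0 = 0.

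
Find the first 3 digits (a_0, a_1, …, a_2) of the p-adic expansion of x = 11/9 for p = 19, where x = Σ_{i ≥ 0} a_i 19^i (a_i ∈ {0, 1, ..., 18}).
(a_0, …, a_2) = (16, 14, 14)

v_19(11/9) = 0 (numerator and denominator both coprime to 19), so x ∈ ℤ_19^×. Compute digits iteratively via a_i = x_i mod 19, x_{i+1} = (x_i − a_i)/19, with x_0 = x:
  x_0 = 11/9;  a_0 = 16;  x_1 = (x_0 − 16)/19 = -7/9
  x_1 = -7/9;  a_1 = 14;  x_2 = (x_1 − 14)/19 = -7/9
  x_2 = -7/9;  a_2 = 14;  x_3 = (x_2 − 14)/19 = -7/9
Digits: (16, 14, 14).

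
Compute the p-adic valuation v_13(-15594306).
v_13(-15594306) = 5

v_13(n) is the largest exponent k such that 13^k divides n. Factor out: -15594306 = -13^5 · 42. (Sign doesn't affect v_p.) So v_13(-15594306) = 5.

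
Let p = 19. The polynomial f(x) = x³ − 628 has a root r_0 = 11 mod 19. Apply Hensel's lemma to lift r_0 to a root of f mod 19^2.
r_1 = 201 (mod 361)

Hensel: r_{i+1} = r_i − f(r_i)/f′(r_i) mod 19^{i+2}, where f′(x) = 3x². Iterate:
  r_0 = 11 (mod 19)
  r_1 = 201 (mod 361)
Final: r = 201 with f(r) ≡ 0 mod 19^2.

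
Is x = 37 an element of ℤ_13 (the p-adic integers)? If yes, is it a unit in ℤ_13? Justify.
x ∈ ℤ_13^× (unit); v_13(x) = 0

ℤ_13 = {x ∈ ℚ_13 : v_13(x) ≥ 0} and ℤ_13^× = {x ∈ ℤ_13 : v_13(x) = 0}. Here v_13(37) = v_13(num) − v_13(den) = 0; compare against these criteria.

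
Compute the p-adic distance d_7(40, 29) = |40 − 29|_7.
d_7(40, 29) = 1

Step 1 — x − y = 40 − 29 = 11. Step 2 — v_7(11) = 0 (factor: 11 = (7^0 · 11); the sign does not affect v_p). Step 3 — |x − y|_7 = 7^{0} = 1.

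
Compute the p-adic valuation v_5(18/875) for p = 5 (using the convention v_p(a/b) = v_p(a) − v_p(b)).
v_5(18/875) = -3

Factor powers of 5 from the numerator and denominator of the reduced fraction: 18 = 5^0 · 18 and 875 = 5^3 · 7. Apply v_p(a/b) = v_p(a) − v_p(b): v_5(18/875) = 0 − 3 = -3.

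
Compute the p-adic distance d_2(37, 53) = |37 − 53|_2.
d_2(37, 53) = 1/16

Step 1 — x − y = 37 − 53 = -16. Step 2 — v_2(-16) = 4 (factor: -16 = −(2^4 · 1); the sign does not affect v_p). Step 3 — |x − y|_2 = 2^{-4} = 1/16.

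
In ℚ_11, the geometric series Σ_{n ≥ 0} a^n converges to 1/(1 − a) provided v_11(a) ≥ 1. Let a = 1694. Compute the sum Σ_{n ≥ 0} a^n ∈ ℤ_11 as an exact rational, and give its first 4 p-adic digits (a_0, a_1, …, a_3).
Σ a^n = 1/(1 − a) = -1/1693;  first 4 digits = (1, 0, 3, 1)

v_11(a) = 2 ≥ 1, so the series converges in ℤ_11 to 1/(1 − a) = 1/(1 − 1694) = -1/1693. Expand this rational in ℤ_11: compute digits iteratively via d_i = x_i mod 11, x_{i+1} = (x_i − d_i)/11. The first 4 digits are (1, 0, 3, 1).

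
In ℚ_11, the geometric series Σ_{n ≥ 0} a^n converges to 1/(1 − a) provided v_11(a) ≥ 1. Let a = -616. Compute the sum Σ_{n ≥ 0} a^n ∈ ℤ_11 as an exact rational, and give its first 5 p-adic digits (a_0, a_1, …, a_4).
Σ a^n = 1/(1 − a) = 1/617;  first 5 digits = (1, 10, 6, 8, 0)

v_11(a) = 1 ≥ 1, so the series converges in ℤ_11 to 1/(1 − a) = 1/(1 − (-616)) = 1/617. Expand this rational in ℤ_11: compute digits iteratively via d_i = x_i mod 11, x_{i+1} = (x_i − d_i)/11. The first 5 digits are (1, 10, 6, 8, 0).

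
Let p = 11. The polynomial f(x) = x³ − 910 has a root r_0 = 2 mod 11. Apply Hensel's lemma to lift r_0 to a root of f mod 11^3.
r_2 = 783 (mod 1331)

Hensel: r_{i+1} = r_i − f(r_i)/f′(r_i) mod 11^{i+2}, where f′(x) = 3x². Iterate:
  r_0 = 2 (mod 11)
  r_1 = 57 (mod 121)
  r_2 = 783 (mod 1331)
Final: r = 783 with f(r) ≡ 0 mod 11^3.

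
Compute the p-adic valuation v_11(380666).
v_11(380666) = 4

v_11(n) is the largest exponent k such that 11^k divides n. Factor out: 380666 = 11^4 · 26. (Sign doesn't affect v_p.) So v_11(380666) = 4.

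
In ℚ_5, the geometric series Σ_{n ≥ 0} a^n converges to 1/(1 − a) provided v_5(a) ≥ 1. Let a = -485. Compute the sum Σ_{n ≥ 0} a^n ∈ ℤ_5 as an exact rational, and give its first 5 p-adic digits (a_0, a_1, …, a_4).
Σ a^n = 1/(1 − a) = 1/486;  first 5 digits = (1, 3, 4, 4, 1)

v_5(a) = 1 ≥ 1, so the series converges in ℤ_5 to 1/(1 − a) = 1/(1 − (-485)) = 1/486. Expand this rational in ℤ_5: compute digits iteratively via d_i = x_i mod 5, x_{i+1} = (x_i − d_i)/5. The first 5 digits are (1, 3, 4, 4, 1).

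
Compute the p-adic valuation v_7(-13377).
v_7(-13377) = 3

v_7(n) is the largest exponent k such that 7^k divides n. Factor out: -13377 = -7^3 · 39. (Sign doesn't affect v_p.) So v_7(-13377) = 3.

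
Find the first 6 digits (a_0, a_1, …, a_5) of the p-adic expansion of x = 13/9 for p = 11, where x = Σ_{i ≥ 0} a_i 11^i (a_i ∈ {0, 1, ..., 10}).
(a_0, …, a_5) = (10, 9, 4, 2, 1, 6)

v_11(13/9) = 0 (numerator and denominator both coprime to 11), so x ∈ ℤ_11^×. Compute digits iteratively via a_i = x_i mod 11, x_{i+1} = (x_i − a_i)/11, with x_0 = x:
  x_0 = 13/9;  a_0 = 10;  x_1 = (x_0 − 10)/11 = -7/9
  x_1 = -7/9;  a_1 = 9;  x_2 = (x_1 − 9)/11 = -8/9
  x_2 = -8/9;  a_2 = 4;  x_3 = (x_2 − 4)/11 = -4/9
  x_3 = -4/9;  a_3 = 2;  x_4 = (x_3 − 2)/11 = -2/9
  x_4 = -2/9;  a_4 = 1;  x_5 = (x_4 − 1)/11 = -1/9
  x_5 = -1/9;  a_5 = 6;  x_6 = (x_5 − 6)/11 = -5/9
Digits: (10, 9, 4, 2, 1, 6).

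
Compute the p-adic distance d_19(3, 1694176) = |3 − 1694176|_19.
d_19(3, 1694176) = 1/130321

Step 1 — x − y = 3 − 1694176 = -1694173. Step 2 — v_19(-1694173) = 4 (factor: -1694173 = −(19^4 · 13); the sign does not affect v_p). Step 3 — |x − y|_19 = 19^{-4} = 1/130321.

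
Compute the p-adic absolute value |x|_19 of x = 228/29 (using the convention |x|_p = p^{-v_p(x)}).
|228/29|_19 = 1/19

Step 1 — compute v_19(x) by factoring powers of 19 out of the numerator and denominator: v_19(228/29) = 1. Step 2 — apply |x|_p = p^{-v_p(x)} = 19^{-1} = 1/19.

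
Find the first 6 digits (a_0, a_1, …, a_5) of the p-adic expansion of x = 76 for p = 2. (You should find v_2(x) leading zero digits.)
(a_0, …, a_5) = (0, 0, 1, 1, 0, 0)

v_2(76) = 2, so a_0 = ... = a_1 = 0. Factor out: x = 2^2 · u with u = 19 a unit in ℤ_2. Expand u iteratively via a_{v+i} = u_i mod 2, u_{i+1} = (u_i − a_{v+i})/2:
  u_0 = 19;  a_2 = 1;  u_1 = (u_0 − 1)/2 = 9
  u_1 = 9;  a_3 = 1;  u_2 = (u_1 − 1)/2 = 4
  u_2 = 4;  a_4 = 0;  u_3 = (u_2 − 0)/2 = 2
  u_3 = 2;  a_5 = 0;  u_4 = (u_3 − 0)/2 = 1
Digits: (0, 0, 1, 1, 0, 0).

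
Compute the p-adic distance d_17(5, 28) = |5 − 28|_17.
d_17(5, 28) = 1

Step 1 — x − y = 5 − 28 = -23. Step 2 — v_17(-23) = 0 (factor: -23 = −(17^0 · 23); the sign does not affect v_p). Step 3 — |x − y|_17 = 17^{0} = 1.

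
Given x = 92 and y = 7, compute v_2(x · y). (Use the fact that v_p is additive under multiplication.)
v_2(644) = 2

v_p(x) = 2 (factor: 92 = 2^2 · 23); v_p(y) = 0 (factor: 7 = 2^0 · 7). Additivity: v_p(xy) = v_p(x) + v_p(y) = 2 + 0 = 2. (Direct check: xy = 644 = 2^2 · (161).)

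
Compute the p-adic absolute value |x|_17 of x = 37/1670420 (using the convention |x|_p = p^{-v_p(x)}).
|37/1670420|_17 = 83521

Step 1 — compute v_17(x) by factoring powers of 17 out of the numerator and denominator: v_17(37/1670420) = -4. Step 2 — apply |x|_p = p^{-v_p(x)} = 17^{4} = 83521.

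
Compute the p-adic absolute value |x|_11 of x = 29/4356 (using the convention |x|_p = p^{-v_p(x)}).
|29/4356|_11 = 121

Step 1 — compute v_11(x) by factoring powers of 11 out of the numerator and denominator: v_11(29/4356) = -2. Step 2 — apply |x|_p = p^{-v_p(x)} = 11^{2} = 121.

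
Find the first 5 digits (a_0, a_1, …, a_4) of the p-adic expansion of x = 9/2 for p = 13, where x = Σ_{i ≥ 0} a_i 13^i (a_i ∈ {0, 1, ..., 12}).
(a_0, …, a_4) = (11, 6, 6, 6, 6)

v_13(9/2) = 0 (numerator and denominator both coprime to 13), so x ∈ ℤ_13^×. Compute digits iteratively via a_i = x_i mod 13, x_{i+1} = (x_i − a_i)/13, with x_0 = x:
  x_0 = 9/2;  a_0 = 11;  x_1 = (x_0 − 11)/13 = -1/2
  x_1 = -1/2;  a_1 = 6;  x_2 = (x_1 − 6)/13 = -1/2
  x_2 = -1/2;  a_2 = 6;  x_3 = (x_2 − 6)/13 = -1/2
  x_3 = -1/2;  a_3 = 6;  x_4 = (x_3 − 6)/13 = -1/2
  x_4 = -1/2;  a_4 = 6;  x_5 = (x_4 − 6)/13 = -1/2
Digits: (11, 6, 6, 6, 6).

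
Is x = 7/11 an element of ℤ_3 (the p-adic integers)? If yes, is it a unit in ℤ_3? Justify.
x ∈ ℤ_3^× (unit); v_3(x) = 0

ℤ_3 = {x ∈ ℚ_3 : v_3(x) ≥ 0} and ℤ_3^× = {x ∈ ℤ_3 : v_3(x) = 0}. Here v_3(7/11) = v_3(num) − v_3(den) = 0; compare against these criteria.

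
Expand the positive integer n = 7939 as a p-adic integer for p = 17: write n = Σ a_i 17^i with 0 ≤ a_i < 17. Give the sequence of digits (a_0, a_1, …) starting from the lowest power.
(a_0, a_1, …) = (0, 8, 10, 1)

Repeated division by 17 gives the digits low-to-high: 7939 = 8·17^1 + 10·17^2 + 1·17^3. Digit sequence: (0, 8, 10, 1).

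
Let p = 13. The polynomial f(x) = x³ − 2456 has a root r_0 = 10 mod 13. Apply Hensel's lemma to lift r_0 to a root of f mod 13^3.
r_2 = 1804 (mod 2197)

Hensel: r_{i+1} = r_i − f(r_i)/f′(r_i) mod 13^{i+2}, where f′(x) = 3x². Iterate:
  r_0 = 10 (mod 13)
  r_1 = 114 (mod 169)
  r_2 = 1804 (mod 2197)
Final: r = 1804 with f(r) ≡ 0 mod 13^3.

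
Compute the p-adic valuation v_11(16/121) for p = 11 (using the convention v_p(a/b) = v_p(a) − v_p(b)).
v_11(16/121) = -2

Factor powers of 11 from the numerator and denominator of the reduced fraction: 16 = 11^0 · 16 and 121 = 11^2 · 1. Apply v_p(a/b) = v_p(a) − v_p(b): v_11(16/121) = 0 − 2 = -2.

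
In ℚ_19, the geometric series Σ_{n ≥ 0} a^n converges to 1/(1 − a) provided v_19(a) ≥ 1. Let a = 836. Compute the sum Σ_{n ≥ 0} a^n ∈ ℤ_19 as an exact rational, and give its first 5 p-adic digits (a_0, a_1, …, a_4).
Σ a^n = 1/(1 − a) = -1/835;  first 5 digits = (1, 6, 0, 14, 8)

v_19(a) = 1 ≥ 1, so the series converges in ℤ_19 to 1/(1 − a) = 1/(1 − 836) = -1/835. Expand this rational in ℤ_19: compute digits iteratively via d_i = x_i mod 19, x_{i+1} = (x_i − d_i)/19. The first 5 digits are (1, 6, 0, 14, 8).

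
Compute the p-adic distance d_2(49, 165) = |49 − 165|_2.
d_2(49, 165) = 1/4

Step 1 — x − y = 49 − 165 = -116. Step 2 — v_2(-116) = 2 (factor: -116 = −(2^2 · 29); the sign does not affect v_p). Step 3 — |x − y|_2 = 2^{-2} = 1/4.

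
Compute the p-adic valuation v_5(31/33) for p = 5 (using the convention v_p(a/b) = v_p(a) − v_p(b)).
v_5(31/33) = 0

Factor powers of 5 from the numerator and denominator of the reduced fraction: 31 = 5^0 · 31 and 33 = 5^0 · 33. Apply v_p(a/b) = v_p(a) − v_p(b): v_5(31/33) = 0 − 0 = 0.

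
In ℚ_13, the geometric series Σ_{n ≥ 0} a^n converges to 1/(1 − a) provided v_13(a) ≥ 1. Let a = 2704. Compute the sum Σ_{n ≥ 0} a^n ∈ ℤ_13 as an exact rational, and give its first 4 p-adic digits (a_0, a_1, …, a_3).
Σ a^n = 1/(1 − a) = -1/2703;  first 4 digits = (1, 0, 3, 1)

v_13(a) = 2 ≥ 1, so the series converges in ℤ_13 to 1/(1 − a) = 1/(1 − 2704) = -1/2703. Expand this rational in ℤ_13: compute digits iteratively via d_i = x_i mod 13, x_{i+1} = (x_i − d_i)/13. The first 4 digits are (1, 0, 3, 1).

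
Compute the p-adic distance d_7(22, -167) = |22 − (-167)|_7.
d_7(22, -167) = 1/7

Step 1 — x − y = 22 − (-167) = 189. Step 2 — v_7(189) = 1 (factor: 189 = (7^1 · 27); the sign does not affect v_p). Step 3 — |x − y|_7 = 7^{-1} = 1/7.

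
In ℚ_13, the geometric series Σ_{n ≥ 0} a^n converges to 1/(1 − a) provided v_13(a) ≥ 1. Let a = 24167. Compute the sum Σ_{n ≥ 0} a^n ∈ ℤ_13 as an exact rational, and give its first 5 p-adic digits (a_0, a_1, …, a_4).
Σ a^n = 1/(1 − a) = -1/24166;  first 5 digits = (1, 0, 0, 11, 0)

v_13(a) = 3 ≥ 1, so the series converges in ℤ_13 to 1/(1 − a) = 1/(1 − 24167) = -1/24166. Expand this rational in ℤ_13: compute digits iteratively via d_i = x_i mod 13, x_{i+1} = (x_i − d_i)/13. The first 5 digits are (1, 0, 0, 11, 0).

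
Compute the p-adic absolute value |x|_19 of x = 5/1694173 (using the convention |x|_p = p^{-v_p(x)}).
|5/1694173|_19 = 130321

Step 1 — compute v_19(x) by factoring powers of 19 out of the numerator and denominator: v_19(5/1694173) = -4. Step 2 — apply |x|_p = p^{-v_p(x)} = 19^{4} = 130321.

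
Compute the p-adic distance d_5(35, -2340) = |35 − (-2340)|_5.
d_5(35, -2340) = 1/125

Step 1 — x − y = 35 − (-2340) = 2375. Step 2 — v_5(2375) = 3 (factor: 2375 = (5^3 · 19); the sign does not affect v_p). Step 3 — |x − y|_5 = 5^{-3} = 1/125.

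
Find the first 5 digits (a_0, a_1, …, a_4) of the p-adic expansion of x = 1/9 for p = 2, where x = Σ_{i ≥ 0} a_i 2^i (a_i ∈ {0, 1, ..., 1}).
(a_0, …, a_4) = (1, 0, 0, 1, 1)

v_2(1/9) = 0 (numerator and denominator both coprime to 2), so x ∈ ℤ_2^×. Compute digits iteratively via a_i = x_i mod 2, x_{i+1} = (x_i − a_i)/2, with x_0 = x:
  x_0 = 1/9;  a_0 = 1;  x_1 = (x_0 − 1)/2 = -4/9
  x_1 = -4/9;  a_1 = 0;  x_2 = (x_1 − 0)/2 = -2/9
  x_2 = -2/9;  a_2 = 0;  x_3 = (x_2 − 0)/2 = -1/9
  x_3 = -1/9;  a_3 = 1;  x_4 = (x_3 − 1)/2 = -5/9
  x_4 = -5/9;  a_4 = 1;  x_5 = (x_4 − 1)/2 = -7/9
Digits: (1, 0, 0, 1, 1).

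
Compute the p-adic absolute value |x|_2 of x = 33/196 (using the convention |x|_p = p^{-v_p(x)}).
|33/196|_2 = 4

Step 1 — compute v_2(x) by factoring powers of 2 out of the numerator and denominator: v_2(33/196) = -2. Step 2 — apply |x|_p = p^{-v_p(x)} = 2^{2} = 4.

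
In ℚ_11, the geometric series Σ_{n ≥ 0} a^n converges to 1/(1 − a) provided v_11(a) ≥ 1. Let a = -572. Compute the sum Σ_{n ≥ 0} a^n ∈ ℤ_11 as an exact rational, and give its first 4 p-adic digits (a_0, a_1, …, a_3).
Σ a^n = 1/(1 − a) = 1/573;  first 4 digits = (1, 3, 4, 8)

v_11(a) = 1 ≥ 1, so the series converges in ℤ_11 to 1/(1 − a) = 1/(1 − (-572)) = 1/573. Expand this rational in ℤ_11: compute digits iteratively via d_i = x_i mod 11, x_{i+1} = (x_i − d_i)/11. The first 4 digits are (1, 3, 4, 8).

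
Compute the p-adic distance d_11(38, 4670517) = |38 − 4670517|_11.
d_11(38, 4670517) = 1/161051

Step 1 — x − y = 38 − 4670517 = -4670479. Step 2 — v_11(-4670479) = 5 (factor: -4670479 = −(11^5 · 29); the sign does not affect v_p). Step 3 — |x − y|_11 = 11^{-5} = 1/161051.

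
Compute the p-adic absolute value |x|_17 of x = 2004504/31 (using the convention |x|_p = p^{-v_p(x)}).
|2004504/31|_17 = 1/83521

Step 1 — compute v_17(x) by factoring powers of 17 out of the numerator and denominator: v_17(2004504/31) = 4. Step 2 — apply |x|_p = p^{-v_p(x)} = 17^{-4} = 1/83521.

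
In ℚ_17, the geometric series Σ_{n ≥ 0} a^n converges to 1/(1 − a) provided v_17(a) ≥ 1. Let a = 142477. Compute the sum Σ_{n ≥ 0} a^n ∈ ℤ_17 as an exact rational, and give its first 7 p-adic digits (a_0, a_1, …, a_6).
Σ a^n = 1/(1 − a) = -1/142476;  first 7 digits = (1, 0, 0, 12, 1, 0, 8)

v_17(a) = 3 ≥ 1, so the series converges in ℤ_17 to 1/(1 − a) = 1/(1 − 142477) = -1/142476. Expand this rational in ℤ_17: compute digits iteratively via d_i = x_i mod 17, x_{i+1} = (x_i − d_i)/17. The first 7 digits are (1, 0, 0, 12, 1, 0, 8).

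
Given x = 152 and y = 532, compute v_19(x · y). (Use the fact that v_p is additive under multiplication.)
v_19(80864) = 2

v_p(x) = 1 (factor: 152 = 19^1 · 8); v_p(y) = 1 (factor: 532 = 19^1 · 28). Additivity: v_p(xy) = v_p(x) + v_p(y) = 1 + 1 = 2. (Direct check: xy = 80864 = 19^2 · (224).)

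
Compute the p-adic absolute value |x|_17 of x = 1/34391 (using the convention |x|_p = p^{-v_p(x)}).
|1/34391|_17 = 4913

Step 1 — compute v_17(x) by factoring powers of 17 out of the numerator and denominator: v_17(1/34391) = -3. Step 2 — apply |x|_p = p^{-v_p(x)} = 17^{3} = 4913.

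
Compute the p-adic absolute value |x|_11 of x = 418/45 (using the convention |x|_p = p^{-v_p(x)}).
|418/45|_11 = 1/11

Step 1 — compute v_11(x) by factoring powers of 11 out of the numerator and denominator: v_11(418/45) = 1. Step 2 — apply |x|_p = p^{-v_p(x)} = 11^{-1} = 1/11.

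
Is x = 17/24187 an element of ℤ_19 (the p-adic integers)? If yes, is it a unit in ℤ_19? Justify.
x ∉ ℤ_19 (v_19(x) = -2 < 0)

ℤ_19 = {x ∈ ℚ_19 : v_19(x) ≥ 0} and ℤ_19^× = {x ∈ ℤ_19 : v_19(x) = 0}. Here v_19(17/24187) = v_19(num) − v_19(den) = -2; compare against these criteria.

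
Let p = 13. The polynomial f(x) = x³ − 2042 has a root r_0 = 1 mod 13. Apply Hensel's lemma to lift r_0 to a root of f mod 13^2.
r_1 = 118 (mod 169)

Hensel: r_{i+1} = r_i − f(r_i)/f′(r_i) mod 13^{i+2}, where f′(x) = 3x². Iterate:
  r_0 = 1 (mod 13)
  r_1 = 118 (mod 169)
Final: r = 118 with f(r) ≡ 0 mod 13^2.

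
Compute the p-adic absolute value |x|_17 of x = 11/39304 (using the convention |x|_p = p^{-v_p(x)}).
|11/39304|_17 = 4913

Step 1 — compute v_17(x) by factoring powers of 17 out of the numerator and denominator: v_17(11/39304) = -3. Step 2 — apply |x|_p = p^{-v_p(x)} = 17^{3} = 4913.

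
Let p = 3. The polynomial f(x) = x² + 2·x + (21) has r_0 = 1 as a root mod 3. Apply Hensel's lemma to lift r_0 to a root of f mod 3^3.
r_2 = 13 (mod 27)

Hensel: r_{i+1} = r_i − f(r_i)·(f′(r_i))^{-1} mod 3^{i+2}, f′(x) = 2x + 2. Iterate:
  r_0 = 1 (mod 3)
  r_1 = 4 (mod 9)
  r_2 = 13 (mod 27)
Final: r = 13 satisfies f(r) ≡ 0 mod 3^3.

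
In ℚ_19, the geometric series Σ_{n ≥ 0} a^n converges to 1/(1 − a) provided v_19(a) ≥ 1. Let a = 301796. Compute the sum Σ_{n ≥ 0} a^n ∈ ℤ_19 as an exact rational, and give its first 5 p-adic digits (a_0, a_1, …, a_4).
Σ a^n = 1/(1 − a) = -1/301795;  first 5 digits = (1, 0, 0, 6, 2)

v_19(a) = 3 ≥ 1, so the series converges in ℤ_19 to 1/(1 − a) = 1/(1 − 301796) = -1/301795. Expand this rational in ℤ_19: compute digits iteratively via d_i = x_i mod 19, x_{i+1} = (x_i − d_i)/19. The first 5 digits are (1, 0, 0, 6, 2).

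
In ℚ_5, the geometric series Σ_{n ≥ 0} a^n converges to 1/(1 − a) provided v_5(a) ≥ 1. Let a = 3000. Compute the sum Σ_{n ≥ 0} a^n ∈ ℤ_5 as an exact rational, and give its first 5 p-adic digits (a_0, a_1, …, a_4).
Σ a^n = 1/(1 − a) = -1/2999;  first 5 digits = (1, 0, 0, 4, 4)

v_5(a) = 3 ≥ 1, so the series converges in ℤ_5 to 1/(1 − a) = 1/(1 − 3000) = -1/2999. Expand this rational in ℤ_5: compute digits iteratively via d_i = x_i mod 5, x_{i+1} = (x_i − d_i)/5. The first 5 digits are (1, 0, 0, 4, 4).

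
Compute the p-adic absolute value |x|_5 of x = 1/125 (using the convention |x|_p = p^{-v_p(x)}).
|1/125|_5 = 125

Step 1 — compute v_5(x) by factoring powers of 5 out of the numerator and denominator: v_5(1/125) = -3. Step 2 — apply |x|_p = p^{-v_p(x)} = 5^{3} = 125.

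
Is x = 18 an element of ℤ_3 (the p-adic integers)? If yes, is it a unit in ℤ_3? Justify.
x ∈ ℤ_3 but not a unit; v_3(x) = 2 > 0

ℤ_3 = {x ∈ ℚ_3 : v_3(x) ≥ 0} and ℤ_3^× = {x ∈ ℤ_3 : v_3(x) = 0}. Here v_3(18) = v_3(num) − v_3(den) = 2; compare against these criteria.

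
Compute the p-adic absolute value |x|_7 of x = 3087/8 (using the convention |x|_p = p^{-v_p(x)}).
|3087/8|_7 = 1/343

Step 1 — compute v_7(x) by factoring powers of 7 out of the numerator and denominator: v_7(3087/8) = 3. Step 2 — apply |x|_p = p^{-v_p(x)} = 7^{-3} = 1/343.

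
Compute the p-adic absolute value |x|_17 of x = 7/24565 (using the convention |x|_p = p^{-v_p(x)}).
|7/24565|_17 = 4913

Step 1 — compute v_17(x) by factoring powers of 17 out of the numerator and denominator: v_17(7/24565) = -3. Step 2 — apply |x|_p = p^{-v_p(x)} = 17^{3} = 4913.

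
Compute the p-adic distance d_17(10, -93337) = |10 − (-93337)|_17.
d_17(10, -93337) = 1/4913

Step 1 — x − y = 10 − (-93337) = 93347. Step 2 — v_17(93347) = 3 (factor: 93347 = (17^3 · 19); the sign does not affect v_p). Step 3 — |x − y|_17 = 17^{-3} = 1/4913.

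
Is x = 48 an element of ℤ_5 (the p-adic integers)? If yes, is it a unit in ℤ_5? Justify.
x ∈ ℤ_5^× (unit); v_5(x) = 0

ℤ_5 = {x ∈ ℚ_5 : v_5(x) ≥ 0} and ℤ_5^× = {x ∈ ℤ_5 : v_5(x) = 0}. Here v_5(48) = v_5(num) − v_5(den) = 0; compare against these criteria.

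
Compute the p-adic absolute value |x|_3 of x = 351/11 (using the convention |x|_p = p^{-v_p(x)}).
|351/11|_3 = 1/27

Step 1 — compute v_3(x) by factoring powers of 3 out of the numerator and denominator: v_3(351/11) = 3. Step 2 — apply |x|_p = p^{-v_p(x)} = 3^{-3} = 1/27.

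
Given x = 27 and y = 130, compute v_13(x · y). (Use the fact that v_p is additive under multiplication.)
v_13(3510) = 1

v_p(x) = 0 (factor: 27 = 13^0 · 27); v_p(y) = 1 (factor: 130 = 13^1 · 10). Additivity: v_p(xy) = v_p(x) + v_p(y) = 0 + 1 = 1. (Direct check: xy = 3510 = 13^1 · (270).)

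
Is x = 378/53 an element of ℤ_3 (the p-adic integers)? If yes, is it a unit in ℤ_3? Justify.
x ∈ ℤ_3 but not a unit; v_3(x) = 3 > 0

ℤ_3 = {x ∈ ℚ_3 : v_3(x) ≥ 0} and ℤ_3^× = {x ∈ ℤ_3 : v_3(x) = 0}. Here v_3(378/53) = v_3(num) − v_3(den) = 3; compare against these criteria.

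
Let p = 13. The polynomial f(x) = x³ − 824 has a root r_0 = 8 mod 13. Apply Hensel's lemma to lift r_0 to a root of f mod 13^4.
r_3 = 13762 (mod 28561)

Hensel: r_{i+1} = r_i − f(r_i)/f′(r_i) mod 13^{i+2}, where f′(x) = 3x². Iterate:
  r_0 = 8 (mod 13)
  r_1 = 73 (mod 169)
  r_2 = 580 (mod 2197)
  r_3 = 13762 (mod 28561)
Final: r = 13762 with f(r) ≡ 0 mod 13^4.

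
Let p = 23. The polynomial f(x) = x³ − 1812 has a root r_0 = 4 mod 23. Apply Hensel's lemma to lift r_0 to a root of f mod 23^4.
r_3 = 179151 (mod 279841)

Hensel: r_{i+1} = r_i − f(r_i)/f′(r_i) mod 23^{i+2}, where f′(x) = 3x². Iterate:
  r_0 = 4 (mod 23)
  r_1 = 349 (mod 529)
  r_2 = 8813 (mod 12167)
  r_3 = 179151 (mod 279841)
Final: r = 179151 with f(r) ≡ 0 mod 23^4.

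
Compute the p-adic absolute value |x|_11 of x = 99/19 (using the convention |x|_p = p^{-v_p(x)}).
|99/19|_11 = 1/11

Step 1 — compute v_11(x) by factoring powers of 11 out of the numerator and denominator: v_11(99/19) = 1. Step 2 — apply |x|_p = p^{-v_p(x)} = 11^{-1} = 1/11.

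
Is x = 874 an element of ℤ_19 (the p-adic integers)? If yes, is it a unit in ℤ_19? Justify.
x ∈ ℤ_19 but not a unit; v_19(x) = 1 > 0

ℤ_19 = {x ∈ ℚ_19 : v_19(x) ≥ 0} and ℤ_19^× = {x ∈ ℤ_19 : v_19(x) = 0}. Here v_19(874) = v_19(num) − v_19(den) = 1; compare against these criteria.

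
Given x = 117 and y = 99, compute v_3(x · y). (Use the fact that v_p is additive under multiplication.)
v_3(11583) = 4

v_p(x) = 2 (factor: 117 = 3^2 · 13); v_p(y) = 2 (factor: 99 = 3^2 · 11). Additivity: v_p(xy) = v_p(x) + v_p(y) = 2 + 2 = 4. (Direct check: xy = 11583 = 3^4 · (143).)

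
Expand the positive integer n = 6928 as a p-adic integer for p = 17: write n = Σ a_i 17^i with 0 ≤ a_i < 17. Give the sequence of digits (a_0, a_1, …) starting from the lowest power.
(a_0, a_1, …) = (9, 16, 6, 1)

Repeated division by 17 gives the digits low-to-high: 6928 = 9 + 16·17^1 + 6·17^2 + 1·17^3. Digit sequence: (9, 16, 6, 1).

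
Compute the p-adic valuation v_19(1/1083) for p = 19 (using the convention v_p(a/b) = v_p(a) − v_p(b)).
v_19(1/1083) = -2

Factor powers of 19 from the numerator and denominator of the reduced fraction: 1 = 19^0 · 1 and 1083 = 19^2 · 3. Apply v_p(a/b) = v_p(a) − v_p(b): v_19(1/1083) = 0 − 2 = -2.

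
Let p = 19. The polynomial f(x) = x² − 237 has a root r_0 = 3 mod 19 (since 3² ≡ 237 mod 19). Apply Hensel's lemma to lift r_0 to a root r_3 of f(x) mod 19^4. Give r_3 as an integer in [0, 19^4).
r_3 = 31809 (mod 130321)

Hensel's recurrence: r_{i+1} = r_i − f(r_i)·(f′(r_i))^{-1} mod 19^{i+2}, with f′(x) = 2x. Iterate:
  r_0 = 3 (mod 19)
  r_1 = 41 (mod 361)
  r_2 = 4373 (mod 6859)
  r_3 = 31809 (mod 130321)
Final: r_3 = 31809, and one checks f(r_3) ≡ 0 mod 19^4.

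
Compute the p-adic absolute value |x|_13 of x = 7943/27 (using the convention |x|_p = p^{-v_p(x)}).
|7943/27|_13 = 1/169

Step 1 — compute v_13(x) by factoring powers of 13 out of the numerator and denominator: v_13(7943/27) = 2. Step 2 — apply |x|_p = p^{-v_p(x)} = 13^{-2} = 1/169.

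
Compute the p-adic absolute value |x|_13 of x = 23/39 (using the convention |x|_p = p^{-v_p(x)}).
|23/39|_13 = 13

Step 1 — compute v_13(x) by factoring powers of 13 out of the numerator and denominator: v_13(23/39) = -1. Step 2 — apply |x|_p = p^{-v_p(x)} = 13^{1} = 13.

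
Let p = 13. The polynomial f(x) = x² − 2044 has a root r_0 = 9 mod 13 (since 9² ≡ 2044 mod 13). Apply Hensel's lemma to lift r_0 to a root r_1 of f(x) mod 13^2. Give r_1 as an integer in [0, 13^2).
r_1 = 165 (mod 169)

Hensel's recurrence: r_{i+1} = r_i − f(r_i)·(f′(r_i))^{-1} mod 13^{i+2}, with f′(x) = 2x. Iterate:
  r_0 = 9 (mod 13)
  r_1 = 165 (mod 169)
Final: r_1 = 165, and one checks f(r_1) ≡ 0 mod 13^2.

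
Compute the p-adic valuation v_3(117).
v_3(117) = 2

v_3(n) is the largest exponent k such that 3^k divides n. Factor out: 117 = 3^2 · 13. (Sign doesn't affect v_p.) So v_3(117) = 2.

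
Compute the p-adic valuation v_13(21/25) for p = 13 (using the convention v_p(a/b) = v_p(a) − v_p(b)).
v_13(21/25) = 0

Factor powers of 13 from the numerator and denominator of the reduced fraction: 21 = 13^0 · 21 and 25 = 13^0 · 25. Apply v_p(a/b) = v_p(a) − v_p(b): v_13(21/25) = 0 − 0 = 0.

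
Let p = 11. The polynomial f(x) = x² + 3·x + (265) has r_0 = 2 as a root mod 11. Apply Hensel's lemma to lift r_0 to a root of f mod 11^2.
r_1 = 101 (mod 121)

Hensel: r_{i+1} = r_i − f(r_i)·(f′(r_i))^{-1} mod 11^{i+2}, f′(x) = 2x + 3. Iterate:
  r_0 = 2 (mod 11)
  r_1 = 101 (mod 121)
Final: r = 101 satisfies f(r) ≡ 0 mod 11^2.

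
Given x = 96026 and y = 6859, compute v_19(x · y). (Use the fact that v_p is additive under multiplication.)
v_19(658642334) = 6

v_p(x) = 3 (factor: 96026 = 19^3 · 14); v_p(y) = 3 (factor: 6859 = 19^3 · 1). Additivity: v_p(xy) = v_p(x) + v_p(y) = 3 + 3 = 6. (Direct check: xy = 658642334 = 19^6 · (14).)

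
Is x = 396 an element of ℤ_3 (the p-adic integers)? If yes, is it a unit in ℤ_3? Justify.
x ∈ ℤ_3 but not a unit; v_3(x) = 2 > 0

ℤ_3 = {x ∈ ℚ_3 : v_3(x) ≥ 0} and ℤ_3^× = {x ∈ ℤ_3 : v_3(x) = 0}. Here v_3(396) = v_3(num) − v_3(den) = 2; compare against these criteria.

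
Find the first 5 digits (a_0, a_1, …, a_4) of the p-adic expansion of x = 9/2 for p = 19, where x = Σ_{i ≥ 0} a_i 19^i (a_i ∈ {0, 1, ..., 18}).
(a_0, …, a_4) = (14, 9, 9, 9, 9)

v_19(9/2) = 0 (numerator and denominator both coprime to 19), so x ∈ ℤ_19^×. Compute digits iteratively via a_i = x_i mod 19, x_{i+1} = (x_i − a_i)/19, with x_0 = x:
  x_0 = 9/2;  a_0 = 14;  x_1 = (x_0 − 14)/19 = -1/2
  x_1 = -1/2;  a_1 = 9;  x_2 = (x_1 − 9)/19 = -1/2
  x_2 = -1/2;  a_2 = 9;  x_3 = (x_2 − 9)/19 = -1/2
  x_3 = -1/2;  a_3 = 9;  x_4 = (x_3 − 9)/19 = -1/2
  x_4 = -1/2;  a_4 = 9;  x_5 = (x_4 − 9)/19 = -1/2
Digits: (14, 9, 9, 9, 9).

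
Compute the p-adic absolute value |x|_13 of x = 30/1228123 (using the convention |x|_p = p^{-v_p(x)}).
|30/1228123|_13 = 28561

Step 1 — compute v_13(x) by factoring powers of 13 out of the numerator and denominator: v_13(30/1228123) = -4. Step 2 — apply |x|_p = p^{-v_p(x)} = 13^{4} = 28561.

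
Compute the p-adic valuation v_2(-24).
v_2(-24) = 3

v_2(n) is the largest exponent k such that 2^k divides n. Factor out: -24 = -2^3 · 3. (Sign doesn't affect v_p.) So v_2(-24) = 3.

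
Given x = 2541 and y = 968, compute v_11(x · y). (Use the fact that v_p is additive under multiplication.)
v_11(2459688) = 4

v_p(x) = 2 (factor: 2541 = 11^2 · 21); v_p(y) = 2 (factor: 968 = 11^2 · 8). Additivity: v_p(xy) = v_p(x) + v_p(y) = 2 + 2 = 4. (Direct check: xy = 2459688 = 11^4 · (168).)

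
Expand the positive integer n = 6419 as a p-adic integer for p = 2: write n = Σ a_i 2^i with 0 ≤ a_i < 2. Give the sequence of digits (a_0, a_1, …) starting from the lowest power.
(a_0, a_1, …) = (1, 1, 0, 0, 1, 0, 0, 0, 1, 0, 0, 1, 1)

Repeated division by 2 gives the digits low-to-high: 6419 = 1 + 1·2^1 + 1·2^4 + 1·2^8 + 1·2^11 + 1·2^12. Digit sequence: (1, 1, 0, 0, 1, 0, 0, 0, 1, 0, 0, 1, 1).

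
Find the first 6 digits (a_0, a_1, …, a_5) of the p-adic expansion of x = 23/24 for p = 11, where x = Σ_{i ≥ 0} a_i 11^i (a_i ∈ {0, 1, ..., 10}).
(a_0, …, a_5) = (6, 0, 5, 0, 5, 0)

v_11(23/24) = 0 (numerator and denominator both coprime to 11), so x ∈ ℤ_11^×. Compute digits iteratively via a_i = x_i mod 11, x_{i+1} = (x_i − a_i)/11, with x_0 = x:
  x_0 = 23/24;  a_0 = 6;  x_1 = (x_0 − 6)/11 = -11/24
  x_1 = -11/24;  a_1 = 0;  x_2 = (x_1 − 0)/11 = -1/24
  x_2 = -1/24;  a_2 = 5;  x_3 = (x_2 − 5)/11 = -11/24
  x_3 = -11/24;  a_3 = 0;  x_4 = (x_3 − 0)/11 = -1/24
  x_4 = -1/24;  a_4 = 5;  x_5 = (x_4 − 5)/11 = -11/24
  x_5 = -11/24;  a_5 = 0;  x_6 = (x_5 − 0)/11 = -1/24
Digits: (6, 0, 5, 0, 5, 0).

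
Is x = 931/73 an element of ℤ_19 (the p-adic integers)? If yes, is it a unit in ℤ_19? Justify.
x ∈ ℤ_19 but not a unit; v_19(x) = 1 > 0

ℤ_19 = {x ∈ ℚ_19 : v_19(x) ≥ 0} and ℤ_19^× = {x ∈ ℤ_19 : v_19(x) = 0}. Here v_19(931/73) = v_19(num) − v_19(den) = 1; compare against these criteria.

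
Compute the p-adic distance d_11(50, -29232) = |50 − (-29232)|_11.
d_11(50, -29232) = 1/14641

Step 1 — x − y = 50 − (-29232) = 29282. Step 2 — v_11(29282) = 4 (factor: 29282 = (11^4 · 2); the sign does not affect v_p). Step 3 — |x − y|_11 = 11^{-4} = 1/14641.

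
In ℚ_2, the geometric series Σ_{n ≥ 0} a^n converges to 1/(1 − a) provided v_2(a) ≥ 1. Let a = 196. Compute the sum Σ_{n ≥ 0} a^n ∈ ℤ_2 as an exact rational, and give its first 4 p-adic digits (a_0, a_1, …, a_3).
Σ a^n = 1/(1 − a) = -1/195;  first 4 digits = (1, 0, 1, 0)

v_2(a) = 2 ≥ 1, so the series converges in ℤ_2 to 1/(1 − a) = 1/(1 − 196) = -1/195. Expand this rational in ℤ_2: compute digits iteratively via d_i = x_i mod 2, x_{i+1} = (x_i − d_i)/2. The first 4 digits are (1, 0, 1, 0).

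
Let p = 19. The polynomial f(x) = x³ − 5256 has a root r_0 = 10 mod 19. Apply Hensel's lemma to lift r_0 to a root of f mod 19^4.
r_3 = 102553 (mod 130321)

Hensel: r_{i+1} = r_i − f(r_i)/f′(r_i) mod 19^{i+2}, where f′(x) = 3x². Iterate:
  r_0 = 10 (mod 19)
  r_1 = 29 (mod 361)
  r_2 = 6527 (mod 6859)
  r_3 = 102553 (mod 130321)
Final: r = 102553 with f(r) ≡ 0 mod 19^4.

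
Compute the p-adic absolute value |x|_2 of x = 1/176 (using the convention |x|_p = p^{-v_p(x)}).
|1/176|_2 = 16

Step 1 — compute v_2(x) by factoring powers of 2 out of the numerator and denominator: v_2(1/176) = -4. Step 2 — apply |x|_p = p^{-v_p(x)} = 2^{4} = 16.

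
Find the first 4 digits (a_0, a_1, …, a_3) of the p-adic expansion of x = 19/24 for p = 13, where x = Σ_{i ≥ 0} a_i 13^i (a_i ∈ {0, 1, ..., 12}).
(a_0, …, a_3) = (10, 2, 9, 2)

v_13(19/24) = 0 (numerator and denominator both coprime to 13), so x ∈ ℤ_13^×. Compute digits iteratively via a_i = x_i mod 13, x_{i+1} = (x_i − a_i)/13, with x_0 = x:
  x_0 = 19/24;  a_0 = 10;  x_1 = (x_0 − 10)/13 = -17/24
  x_1 = -17/24;  a_1 = 2;  x_2 = (x_1 − 2)/13 = -5/24
  x_2 = -5/24;  a_2 = 9;  x_3 = (x_2 − 9)/13 = -17/24
  x_3 = -17/24;  a_3 = 2;  x_4 = (x_3 − 2)/13 = -5/24
Digits: (10, 2, 9, 2).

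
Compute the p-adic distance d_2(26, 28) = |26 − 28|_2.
d_2(26, 28) = 1/2

Step 1 — x − y = 26 − 28 = -2. Step 2 — v_2(-2) = 1 (factor: -2 = −(2^1 · 1); the sign does not affect v_p). Step 3 — |x − y|_2 = 2^{-1} = 1/2.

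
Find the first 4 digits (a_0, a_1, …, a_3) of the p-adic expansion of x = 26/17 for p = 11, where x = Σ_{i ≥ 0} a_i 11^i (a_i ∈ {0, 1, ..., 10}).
(a_0, …, a_3) = (8, 2, 3, 1)

v_11(26/17) = 0 (numerator and denominator both coprime to 11), so x ∈ ℤ_11^×. Compute digits iteratively via a_i = x_i mod 11, x_{i+1} = (x_i − a_i)/11, with x_0 = x:
  x_0 = 26/17;  a_0 = 8;  x_1 = (x_0 − 8)/11 = -10/17
  x_1 = -10/17;  a_1 = 2;  x_2 = (x_1 − 2)/11 = -4/17
  x_2 = -4/17;  a_2 = 3;  x_3 = (x_2 − 3)/11 = -5/17
  x_3 = -5/17;  a_3 = 1;  x_4 = (x_3 − 1)/11 = -2/17
Digits: (8, 2, 3, 1).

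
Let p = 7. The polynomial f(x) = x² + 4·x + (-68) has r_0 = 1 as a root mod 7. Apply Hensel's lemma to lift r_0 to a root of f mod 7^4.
r_3 = 1408 (mod 2401)

Hensel: r_{i+1} = r_i − f(r_i)·(f′(r_i))^{-1} mod 7^{i+2}, f′(x) = 2x + 4. Iterate:
  r_0 = 1 (mod 7)
  r_1 = 36 (mod 49)
  r_2 = 36 (mod 343)
  r_3 = 1408 (mod 2401)
Final: r = 1408 satisfies f(r) ≡ 0 mod 7^4.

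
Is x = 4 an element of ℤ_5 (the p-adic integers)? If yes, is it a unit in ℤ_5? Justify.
x ∈ ℤ_5^× (unit); v_5(x) = 0

ℤ_5 = {x ∈ ℚ_5 : v_5(x) ≥ 0} and ℤ_5^× = {x ∈ ℤ_5 : v_5(x) = 0}. Here v_5(4) = v_5(num) − v_5(den) = 0; compare against these criteria.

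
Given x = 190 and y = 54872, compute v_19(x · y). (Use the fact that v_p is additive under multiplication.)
v_19(10425680) = 4

v_p(x) = 1 (factor: 190 = 19^1 · 10); v_p(y) = 3 (factor: 54872 = 19^3 · 8). Additivity: v_p(xy) = v_p(x) + v_p(y) = 1 + 3 = 4. (Direct check: xy = 10425680 = 19^4 · (80).)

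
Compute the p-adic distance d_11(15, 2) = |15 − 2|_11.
d_11(15, 2) = 1

Step 1 — x − y = 15 − 2 = 13. Step 2 — v_11(13) = 0 (factor: 13 = (11^0 · 13); the sign does not affect v_p). Step 3 — |x − y|_11 = 11^{0} = 1.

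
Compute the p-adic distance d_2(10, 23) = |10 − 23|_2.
d_2(10, 23) = 1

Step 1 — x − y = 10 − 23 = -13. Step 2 — v_2(-13) = 0 (factor: -13 = −(2^0 · 13); the sign does not affect v_p). Step 3 — |x − y|_2 = 2^{0} = 1.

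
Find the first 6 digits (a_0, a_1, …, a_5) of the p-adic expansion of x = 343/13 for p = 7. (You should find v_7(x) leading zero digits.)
(a_0, …, a_5) = (0, 0, 0, 6, 4, 2)

v_7(343/13) = 3, so a_0 = ... = a_2 = 0. Factor out: x = 7^3 · u with u = 1/13 a unit in ℤ_7. Expand u iteratively via a_{v+i} = u_i mod 7, u_{i+1} = (u_i − a_{v+i})/7:
  u_0 = 1/13;  a_3 = 6;  u_1 = (u_0 − 6)/7 = -11/13
  u_1 = -11/13;  a_4 = 4;  u_2 = (u_1 − 4)/7 = -9/13
  u_2 = -9/13;  a_5 = 2;  u_3 = (u_2 − 2)/7 = -5/13
Digits: (0, 0, 0, 6, 4, 2).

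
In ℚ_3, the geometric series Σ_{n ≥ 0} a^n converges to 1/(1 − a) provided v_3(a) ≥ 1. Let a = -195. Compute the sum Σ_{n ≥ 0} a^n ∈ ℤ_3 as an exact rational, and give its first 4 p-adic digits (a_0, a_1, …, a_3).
Σ a^n = 1/(1 − a) = 1/196;  first 4 digits = (1, 1, 0, 1)

v_3(a) = 1 ≥ 1, so the series converges in ℤ_3 to 1/(1 − a) = 1/(1 − (-195)) = 1/196. Expand this rational in ℤ_3: compute digits iteratively via d_i = x_i mod 3, x_{i+1} = (x_i − d_i)/3. The first 4 digits are (1, 1, 0, 1).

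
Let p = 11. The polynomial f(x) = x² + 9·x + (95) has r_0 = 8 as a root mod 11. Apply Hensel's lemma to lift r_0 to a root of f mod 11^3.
r_2 = 294 (mod 1331)

Hensel: r_{i+1} = r_i − f(r_i)·(f′(r_i))^{-1} mod 11^{i+2}, f′(x) = 2x + 9. Iterate:
  r_0 = 8 (mod 11)
  r_1 = 52 (mod 121)
  r_2 = 294 (mod 1331)
Final: r = 294 satisfies f(r) ≡ 0 mod 11^3.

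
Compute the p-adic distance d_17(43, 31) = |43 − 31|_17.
d_17(43, 31) = 1

Step 1 — x − y = 43 − 31 = 12. Step 2 — v_17(12) = 0 (factor: 12 = (17^0 · 12); the sign does not affect v_p). Step 3 — |x − y|_17 = 17^{0} = 1.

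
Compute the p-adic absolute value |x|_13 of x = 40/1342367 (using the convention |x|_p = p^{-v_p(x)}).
|40/1342367|_13 = 28561

Step 1 — compute v_13(x) by factoring powers of 13 out of the numerator and denominator: v_13(40/1342367) = -4. Step 2 — apply |x|_p = p^{-v_p(x)} = 13^{4} = 28561.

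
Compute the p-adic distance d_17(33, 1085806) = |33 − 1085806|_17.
d_17(33, 1085806) = 1/83521

Step 1 — x − y = 33 − 1085806 = -1085773. Step 2 — v_17(-1085773) = 4 (factor: -1085773 = −(17^4 · 13); the sign does not affect v_p). Step 3 — |x − y|_17 = 17^{-4} = 1/83521.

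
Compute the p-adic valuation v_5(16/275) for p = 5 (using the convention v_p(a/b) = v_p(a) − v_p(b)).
v_5(16/275) = -2

Factor powers of 5 from the numerator and denominator of the reduced fraction: 16 = 5^0 · 16 and 275 = 5^2 · 11. Apply v_p(a/b) = v_p(a) − v_p(b): v_5(16/275) = 0 − 2 = -2.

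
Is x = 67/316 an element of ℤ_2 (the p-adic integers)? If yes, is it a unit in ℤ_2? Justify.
x ∉ ℤ_2 (v_2(x) = -2 < 0)

ℤ_2 = {x ∈ ℚ_2 : v_2(x) ≥ 0} and ℤ_2^× = {x ∈ ℤ_2 : v_2(x) = 0}. Here v_2(67/316) = v_2(num) − v_2(den) = -2; compare against these criteria.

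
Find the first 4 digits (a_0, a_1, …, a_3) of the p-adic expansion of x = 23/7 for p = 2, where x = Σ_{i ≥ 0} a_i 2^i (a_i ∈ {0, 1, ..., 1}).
(a_0, …, a_3) = (1, 0, 0, 0)

v_2(23/7) = 0 (numerator and denominator both coprime to 2), so x ∈ ℤ_2^×. Compute digits iteratively via a_i = x_i mod 2, x_{i+1} = (x_i − a_i)/2, with x_0 = x:
  x_0 = 23/7;  a_0 = 1;  x_1 = (x_0 − 1)/2 = 8/7
  x_1 = 8/7;  a_1 = 0;  x_2 = (x_1 − 0)/2 = 4/7
  x_2 = 4/7;  a_2 = 0;  x_3 = (x_2 − 0)/2 = 2/7
  x_3 = 2/7;  a_3 = 0;  x_4 = (x_3 − 0)/2 = 1/7
Digits: (1, 0, 0, 0).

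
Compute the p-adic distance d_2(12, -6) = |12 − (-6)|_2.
d_2(12, -6) = 1/2

Step 1 — x − y = 12 − (-6) = 18. Step 2 — v_2(18) = 1 (factor: 18 = (2^1 · 9); the sign does not affect v_p). Step 3 — |x − y|_2 = 2^{-1} = 1/2.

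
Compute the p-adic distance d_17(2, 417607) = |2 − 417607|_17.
d_17(2, 417607) = 1/83521

Step 1 — x − y = 2 − 417607 = -417605. Step 2 — v_17(-417605) = 4 (factor: -417605 = −(17^4 · 5); the sign does not affect v_p). Step 3 — |x − y|_17 = 17^{-4} = 1/83521.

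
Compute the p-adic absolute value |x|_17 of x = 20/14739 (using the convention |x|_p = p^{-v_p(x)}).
|20/14739|_17 = 4913

Step 1 — compute v_17(x) by factoring powers of 17 out of the numerator and denominator: v_17(20/14739) = -3. Step 2 — apply |x|_p = p^{-v_p(x)} = 17^{3} = 4913.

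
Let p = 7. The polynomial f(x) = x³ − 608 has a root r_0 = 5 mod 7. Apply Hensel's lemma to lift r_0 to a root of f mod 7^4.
r_3 = 2091 (mod 2401)

Hensel: r_{i+1} = r_i − f(r_i)/f′(r_i) mod 7^{i+2}, where f′(x) = 3x². Iterate:
  r_0 = 5 (mod 7)
  r_1 = 33 (mod 49)
  r_2 = 33 (mod 343)
  r_3 = 2091 (mod 2401)
Final: r = 2091 with f(r) ≡ 0 mod 7^4.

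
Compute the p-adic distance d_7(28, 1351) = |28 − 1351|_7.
d_7(28, 1351) = 1/49

Step 1 — x − y = 28 − 1351 = -1323. Step 2 — v_7(-1323) = 2 (factor: -1323 = −(7^2 · 27); the sign does not affect v_p). Step 3 — |x − y|_7 = 7^{-2} = 1/49.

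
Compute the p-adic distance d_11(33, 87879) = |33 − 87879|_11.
d_11(33, 87879) = 1/14641

Step 1 — x − y = 33 − 87879 = -87846. Step 2 — v_11(-87846) = 4 (factor: -87846 = −(11^4 · 6); the sign does not affect v_p). Step 3 — |x − y|_11 = 11^{-4} = 1/14641.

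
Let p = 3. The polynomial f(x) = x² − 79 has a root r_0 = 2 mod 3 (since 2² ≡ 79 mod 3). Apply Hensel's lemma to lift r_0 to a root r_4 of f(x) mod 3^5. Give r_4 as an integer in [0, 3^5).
r_4 = 59 (mod 243)

Hensel's recurrence: r_{i+1} = r_i − f(r_i)·(f′(r_i))^{-1} mod 3^{i+2}, with f′(x) = 2x. Iterate:
  r_0 = 2 (mod 3)
  r_1 = 5 (mod 9)
  r_2 = 5 (mod 27)
  r_3 = 59 (mod 81)
  r_4 = 59 (mod 243)
Final: r_4 = 59, and one checks f(r_4) ≡ 0 mod 3^5.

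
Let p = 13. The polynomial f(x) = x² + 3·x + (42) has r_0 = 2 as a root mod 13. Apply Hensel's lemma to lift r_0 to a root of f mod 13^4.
r_3 = 3785 (mod 28561)

Hensel: r_{i+1} = r_i − f(r_i)·(f′(r_i))^{-1} mod 13^{i+2}, f′(x) = 2x + 3. Iterate:
  r_0 = 2 (mod 13)
  r_1 = 67 (mod 169)
  r_2 = 1588 (mod 2197)
  r_3 = 3785 (mod 28561)
Final: r = 3785 satisfies f(r) ≡ 0 mod 13^4.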